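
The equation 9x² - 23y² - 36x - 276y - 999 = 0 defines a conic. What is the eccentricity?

e = 4√46/23

Group the x- and y-terms: 9(x² - 4x) -23(y² + 12y) = 999
Complete the square: 9(x - 2)² -23(y + 6)² = 999 + 36 - 828 = 207
Dividing both sides by 207: (x - 2)²/23 - (y + 6)²/9 = 1
Hyperbola, center (2, -6), transverse axis horizontal; a² = 23, b² = 9.
c² = a² + b² = 32, so c = 4√2.
e = c/a = 4√2/√23 = 4√46/23.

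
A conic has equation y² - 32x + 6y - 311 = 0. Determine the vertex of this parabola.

(-10, -3)

Only y is squared. Complete the square in y: (y + 3)² = 32(x + 10).
Vertex (-10, -3); 4p = 32 so p = 8. Opens right.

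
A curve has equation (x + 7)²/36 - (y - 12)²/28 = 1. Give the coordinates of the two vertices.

(-13, 12) and (-1, 12)

Center (-7, 12). The positive term is the x-term, so the transverse axis is horizontal; a² = 36, b² = 28.
a = 6. Vertices at (h ± a, k).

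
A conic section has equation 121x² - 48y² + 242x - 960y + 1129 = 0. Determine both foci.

(-1, -23) and (-1, 3)

Group the x- and y-terms: 121(x² + 2x) -48(y² + 20y) = -1129
Complete the square: 121(x + 1)² -48(y + 10)² = -1129 + 121 - 4800 = -5808
Dividing both sides by -5808: (y + 10)²/121 - (x + 1)²/48 = 1
Hyperbola, center (-1, -10), transverse axis vertical; a² = 121, b² = 48.
c² = a² + b² = 121 + 48 = 169, so c = 13.
Foci lie on the vertical axis through the center: (h, k ± c).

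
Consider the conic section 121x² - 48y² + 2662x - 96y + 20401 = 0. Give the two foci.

(-11, -14) and (-11, 12)

Group: 121(x² + 22x) -48(y² + 2y) = -20401
121(x + 11)² -48(y + 1)² = -20401 + 14641 - 48 = -5808
Dividing both sides by -5808: (y + 1)²/121 - (x + 11)²/48 = 1
Hyperbola, center (-11, -1), transverse axis vertical; a² = 121, b² = 48.
c² = a² + b² = 121 + 48 = 169, so c = 13.
Foci lie on the vertical axis through the center: (h, k ± c).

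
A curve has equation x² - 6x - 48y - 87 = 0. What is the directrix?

Only x is squared. Complete the square in x: (x - 3)² = 48(y + 2).
Vertex (3, -2); 4p = 48 so p = 12. Opens up.
Directrix is the horizontal line y = k − p = -2 − (12) = -14.

y = -14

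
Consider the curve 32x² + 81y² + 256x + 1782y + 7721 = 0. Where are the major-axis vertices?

32(x² + 8x) + 81(y² + 22y) = -7721
32(x + 4)² + 81(y + 11)² = -7721 + 512 + 9801 = 2592
Divide through by 2592 to get (x + 4)²/81 + (y + 11)²/32 = 1.
Ellipse, center (-4, -11), major axis horizontal; a² = 81, b² = 32.
a = 9. Vertices at (h ± a, k).

(-13, -11) and (5, -11)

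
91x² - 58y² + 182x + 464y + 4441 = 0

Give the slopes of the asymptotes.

√5278/58 and -√5278/58

Rearranging, 91(x² + 2x) -58(y² - 8y) = -4441.
Complete the square: 91(x + 1)² -58(y - 4)² = -4441 + 91 - 928 = -5278
Divide by -5278: (y - 4)²/91 - (x + 1)²/58 = 1
Hyperbola, center (-1, 4), transverse axis vertical; a² = 91, b² = 58.
For a vertical hyperbola the asymptotes have slope ±a/b.
Here that is ±√91/√58 = ±√5278/58.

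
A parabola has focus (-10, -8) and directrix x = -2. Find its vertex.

The vertex is the midpoint between the focus and the directrix along the axis of symmetry.
Axis is horizontal (directrix is vertical). Vertex x-coordinate = (-10 + (-2))/2 = -6; y-coordinate = -8.

(-6, -8)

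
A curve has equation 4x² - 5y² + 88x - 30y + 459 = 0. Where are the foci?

Group the x- and y-terms: 4(x² + 22x) -5(y² + 6y) = -459
Completing the square gives 4(x + 11)² -5(y + 3)² = -459 + 484 - 45 = -20.
Dividing both sides by -20: (y + 3)²/4 - (x + 11)²/5 = 1
Hyperbola, center (-11, -3), transverse axis vertical; a² = 4, b² = 5.
c² = a² + b² = 4 + 5 = 9, so c = 3.
Foci lie on the vertical axis through the center: (h, k ± c).

(-11, -6) and (-11, 0)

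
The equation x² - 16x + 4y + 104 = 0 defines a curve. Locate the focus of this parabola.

Only x is squared. Complete the square in x: (x - 8)² = -4(y + 10).
Vertex (8, -10); 4p = -4 so p = -1. Opens down.
Focus is p units from the vertex along the axis: (h, k + p).

(8, -11)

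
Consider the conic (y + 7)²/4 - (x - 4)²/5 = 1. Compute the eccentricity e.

Center (4, -7). The positive term is the y-term, so the transverse axis is vertical; a² = 4, b² = 5.
c² = a² + b² = 9, so c = 3.
e = c/a = 3/2.

e = 3/2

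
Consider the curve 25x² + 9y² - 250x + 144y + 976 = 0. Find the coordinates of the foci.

Rearranging, 25(x² - 10x) + 9(y² + 16y) = -976.
25(x - 5)² + 9(y + 8)² = -976 + 625 + 576 = 225
Dividing both sides by 225: (x - 5)²/9 + (y + 8)²/25 = 1
Ellipse, center (5, -8), major axis vertical; a² = 25, b² = 9.
c² = a² - b² = 25 - 9 = 16, so c = 4.
Foci lie on the vertical axis through the center: (h, k ± c).

(5, -12) and (5, -4)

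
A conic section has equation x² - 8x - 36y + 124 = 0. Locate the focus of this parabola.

Only x is squared. Complete the square in x: (x - 4)² = 36(y - 3).
Vertex (4, 3); 4p = 36 so p = 9. Opens up.
Focus is p units from the vertex along the axis: (h, k + p).

(4, 12)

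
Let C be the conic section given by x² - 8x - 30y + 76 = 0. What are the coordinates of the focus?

(4, 19/2)

Only x is squared. Complete the square in x: (x - 4)² = 30(y - 2).
Vertex (4, 2); 4p = 30 so p = 15/2. Opens up.
Focus is p units from the vertex along the axis: (h, k + p).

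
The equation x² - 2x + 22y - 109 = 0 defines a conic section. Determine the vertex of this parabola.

(1, 5)

Only x is squared. Complete the square in x: (x - 1)² = -22(y - 5).
Vertex (1, 5); 4p = -22 so p = -11/2. Opens down.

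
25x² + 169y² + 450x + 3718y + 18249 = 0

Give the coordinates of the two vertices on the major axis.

Rearranging, 25(x² + 18x) + 169(y² + 22y) = -18249.
25(x + 9)² + 169(y + 11)² = -18249 + 2025 + 20449 = 4225
Dividing both sides by 4225: (x + 9)²/169 + (y + 11)²/25 = 1
Ellipse, center (-9, -11), major axis horizontal; a² = 169, b² = 25.
a = 13. Vertices at (h ± a, k).

(-22, -11) and (4, -11)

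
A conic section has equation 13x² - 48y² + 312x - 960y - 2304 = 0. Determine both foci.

Group the x- and y-terms: 13(x² + 24x) -48(y² + 20y) = 2304
Completing the square gives 13(x + 12)² -48(y + 10)² = 2304 + 1872 - 4800 = -624.
Divide through by -624 to get (y + 10)²/13 - (x + 12)²/48 = 1.
Hyperbola, center (-12, -10), transverse axis vertical; a² = 13, b² = 48.
c² = a² + b² = 13 + 48 = 61, so c = √61.
Foci lie on the vertical axis through the center: (h, k ± c).

(-12, -10 - √61) and (-12, -10 + √61)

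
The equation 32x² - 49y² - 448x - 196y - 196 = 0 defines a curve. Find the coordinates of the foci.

(-2, -2) and (16, -2)

32(x² - 14x) -49(y² + 4y) = 196
Complete the square in x and y: 32(x - 7)² -49(y + 2)² = 196 + 1568 - 196 = 1568
Dividing both sides by 1568: (x - 7)²/49 - (y + 2)²/32 = 1
Hyperbola, center (7, -2), transverse axis horizontal; a² = 49, b² = 32.
c² = a² + b² = 49 + 32 = 81, so c = 9.
Foci lie on the horizontal axis through the center: (h ± c, k).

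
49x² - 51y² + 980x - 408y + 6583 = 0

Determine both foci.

(-10, -14) and (-10, 6)

Group: 49(x² + 20x) -51(y² + 8y) = -6583
Complete the square: 49(x + 10)² -51(y + 4)² = -6583 + 4900 - 816 = -2499
Dividing both sides by -2499: (y + 4)²/49 - (x + 10)²/51 = 1
Hyperbola, center (-10, -4), transverse axis vertical; a² = 49, b² = 51.
c² = a² + b² = 49 + 51 = 100, so c = 10.
Foci lie on the vertical axis through the center: (h, k ± c).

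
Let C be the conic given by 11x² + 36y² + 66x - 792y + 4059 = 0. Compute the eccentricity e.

Rearranging, 11(x² + 6x) + 36(y² - 22y) = -4059.
Complete the square in x and y: 11(x + 3)² + 36(y - 11)² = -4059 + 99 + 4356 = 396
Divide through by 396 to get (x + 3)²/36 + (y - 11)²/11 = 1.
Ellipse, center (-3, 11), major axis horizontal; a² = 36, b² = 11.
c² = a² - b² = 25, so c = 5.
e = c/a = 5/6.

e = 5/6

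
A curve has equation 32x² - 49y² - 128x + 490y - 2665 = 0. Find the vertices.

(-5, 5) and (9, 5)

Collect terms: 32(x² - 4x) -49(y² - 10y) = 2665
Complete the square in x and y: 32(x - 2)² -49(y - 5)² = 2665 + 128 - 1225 = 1568
Dividing both sides by 1568: (x - 2)²/49 - (y - 5)²/32 = 1
Hyperbola, center (2, 5), transverse axis horizontal; a² = 49, b² = 32.
a = 7. Vertices at (h ± a, k).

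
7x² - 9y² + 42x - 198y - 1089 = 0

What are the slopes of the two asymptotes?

√7/3 and -√7/3

Rearranging, 7(x² + 6x) -9(y² + 22y) = 1089.
Complete the square: 7(x + 3)² -9(y + 11)² = 1089 + 63 - 1089 = 63
Divide by 63: (x + 3)²/9 - (y + 11)²/7 = 1
Hyperbola, center (-3, -11), transverse axis horizontal; a² = 9, b² = 7.
For a horizontal hyperbola the asymptotes have slope ±b/a.
Here that is ±√7/3.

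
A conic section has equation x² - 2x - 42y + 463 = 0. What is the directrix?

Only x is squared. Complete the square in x: (x - 1)² = 42(y - 11).
Vertex (1, 11); 4p = 42 so p = 21/2. Opens up.
Directrix is the horizontal line y = k − p = 11 − (21/2) = 1/2.

y = 1/2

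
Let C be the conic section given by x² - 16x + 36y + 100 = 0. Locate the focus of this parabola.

Only x is squared. Complete the square in x: (x - 8)² = -36(y + 1).
Vertex (8, -1); 4p = -36 so p = -9. Opens down.
Focus is p units from the vertex along the axis: (h, k + p).

(8, -10)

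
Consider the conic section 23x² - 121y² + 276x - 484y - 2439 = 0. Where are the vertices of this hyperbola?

(-17, -2) and (5, -2)

Rearranging, 23(x² + 12x) -121(y² + 4y) = 2439.
Complete the square: 23(x + 6)² -121(y + 2)² = 2439 + 828 - 484 = 2783
Divide through by 2783 to get (x + 6)²/121 - (y + 2)²/23 = 1.
Hyperbola, center (-6, -2), transverse axis horizontal; a² = 121, b² = 23.
a = 11. Vertices at (h ± a, k).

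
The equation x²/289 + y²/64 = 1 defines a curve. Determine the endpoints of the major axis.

(-17, 0) and (17, 0)

Center (0, 0). The larger denominator 289 sits under the x-term, so the major axis is horizontal; a² = 289, b² = 64.
a = 17. Vertices at (h ± a, k).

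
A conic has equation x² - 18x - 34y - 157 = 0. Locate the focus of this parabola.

Only x is squared. Complete the square in x: (x - 9)² = 34(y + 7).
Vertex (9, -7); 4p = 34 so p = 17/2. Opens up.
Focus is p units from the vertex along the axis: (h, k + p).

(9, 3/2)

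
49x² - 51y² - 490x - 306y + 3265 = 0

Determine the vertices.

(5, -10) and (5, 4)

Rearranging, 49(x² - 10x) -51(y² + 6y) = -3265.
Complete the square in x and y: 49(x - 5)² -51(y + 3)² = -3265 + 1225 - 459 = -2499
Divide by -2499: (y + 3)²/49 - (x - 5)²/51 = 1
Hyperbola, center (5, -3), transverse axis vertical; a² = 49, b² = 51.
a = 7. Vertices at (h, k ± a).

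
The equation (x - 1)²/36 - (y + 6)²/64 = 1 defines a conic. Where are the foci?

Center (1, -6). The positive term is the x-term, so the transverse axis is horizontal; a² = 36, b² = 64.
c² = a² + b² = 36 + 64 = 100, so c = 10.
Foci lie on the horizontal axis through the center: (h ± c, k).

(-9, -6) and (11, -6)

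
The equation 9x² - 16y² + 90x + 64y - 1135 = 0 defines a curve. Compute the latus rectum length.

27/2

Collect terms: 9(x² + 10x) -16(y² - 4y) = 1135
9(x + 5)² -16(y - 2)² = 1135 + 225 - 64 = 1296
Dividing both sides by 1296: (x + 5)²/144 - (y - 2)²/81 = 1
Hyperbola, center (-5, 2), transverse axis horizontal; a² = 144, b² = 81.
Latus rectum length = 2b²/a = 2·81/12 = 27/2.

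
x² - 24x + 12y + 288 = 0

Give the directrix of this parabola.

Only x is squared. Complete the square in x: (x - 12)² = -12(y + 12).
Vertex (12, -12); 4p = -12 so p = -3. Opens down.
Directrix is the horizontal line y = k − p = -12 − (-3) = -9.

y = -9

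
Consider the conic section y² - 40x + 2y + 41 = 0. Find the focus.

Only y is squared. Complete the square in y: (y + 1)² = 40(x - 1).
Vertex (1, -1); 4p = 40 so p = 10. Opens right.
Focus is p units from the vertex along the axis: (h + p, k).

(11, -1)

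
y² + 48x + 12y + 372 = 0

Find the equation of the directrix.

Only y is squared. Complete the square in y: (y + 6)² = -48(x + 7).
Vertex (-7, -6); 4p = -48 so p = -12. Opens left.
Directrix is the vertical line x = h − p = -7 − (-12) = 5.

x = 5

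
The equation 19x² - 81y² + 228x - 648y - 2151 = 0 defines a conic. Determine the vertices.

Group the x- and y-terms: 19(x² + 12x) -81(y² + 8y) = 2151
Completing the square gives 19(x + 6)² -81(y + 4)² = 2151 + 684 - 1296 = 1539.
Divide through by 1539 to get (x + 6)²/81 - (y + 4)²/19 = 1.
Hyperbola, center (-6, -4), transverse axis horizontal; a² = 81, b² = 19.
a = 9. Vertices at (h ± a, k).

(-15, -4) and (3, -4)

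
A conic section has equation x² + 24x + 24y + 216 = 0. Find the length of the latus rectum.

24

Only x is squared. Complete the square in x: (x + 12)² = -24(y + 3).
Vertex (-12, -3); 4p = -24 so p = -6. Opens down.
Latus rectum length = |4p| = 24.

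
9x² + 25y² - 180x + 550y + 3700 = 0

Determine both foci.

(6, -11) and (14, -11)

Group: 9(x² - 20x) + 25(y² + 22y) = -3700
Complete the square: 9(x - 10)² + 25(y + 11)² = -3700 + 900 + 3025 = 225
Dividing both sides by 225: (x - 10)²/25 + (y + 11)²/9 = 1
Ellipse, center (10, -11), major axis horizontal; a² = 25, b² = 9.
c² = a² - b² = 25 - 9 = 16, so c = 4.
Foci lie on the horizontal axis through the center: (h ± c, k).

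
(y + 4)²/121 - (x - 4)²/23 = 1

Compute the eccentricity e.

e = 12/11

Center (4, -4). The positive term is the y-term, so the transverse axis is vertical; a² = 121, b² = 23.
c² = a² + b² = 144, so c = 12.
e = c/a = 12/11.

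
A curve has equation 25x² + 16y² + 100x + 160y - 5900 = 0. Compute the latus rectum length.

128/5

Group the x- and y-terms: 25(x² + 4x) + 16(y² + 10y) = 5900
25(x + 2)² + 16(y + 5)² = 5900 + 100 + 400 = 6400
Dividing both sides by 6400: (x + 2)²/256 + (y + 5)²/400 = 1
Ellipse, center (-2, -5), major axis vertical; a² = 400, b² = 256.
Latus rectum length = 2b²/a = 2·256/20 = 128/5.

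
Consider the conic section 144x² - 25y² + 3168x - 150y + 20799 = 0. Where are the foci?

144(x² + 22x) -25(y² + 6y) = -20799
144(x + 11)² -25(y + 3)² = -20799 + 17424 - 225 = -3600
Divide through by -3600 to get (y + 3)²/144 - (x + 11)²/25 = 1.
Hyperbola, center (-11, -3), transverse axis vertical; a² = 144, b² = 25.
c² = a² + b² = 144 + 25 = 169, so c = 13.
Foci lie on the vertical axis through the center: (h, k ± c).

(-11, -16) and (-11, 10)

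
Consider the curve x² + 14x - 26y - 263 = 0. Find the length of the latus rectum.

26

Only x is squared. Complete the square in x: (x + 7)² = 26(y + 12).
Vertex (-7, -12); 4p = 26 so p = 13/2. Opens up.
Latus rectum length = |4p| = 26.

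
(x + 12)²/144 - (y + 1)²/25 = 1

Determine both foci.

Center (-12, -1). The positive term is the x-term, so the transverse axis is horizontal; a² = 144, b² = 25.
c² = a² + b² = 144 + 25 = 169, so c = 13.
Foci lie on the horizontal axis through the center: (h ± c, k).

(-25, -1) and (1, -1)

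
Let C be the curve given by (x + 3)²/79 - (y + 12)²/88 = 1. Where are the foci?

Center (-3, -12). The positive term is the x-term, so the transverse axis is horizontal; a² = 79, b² = 88.
c² = a² + b² = 79 + 88 = 167, so c = √167.
Foci lie on the horizontal axis through the center: (h ± c, k).

(-3 - √167, -12) and (-3 + √167, -12)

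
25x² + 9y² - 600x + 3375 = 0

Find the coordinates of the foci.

(12, -4) and (12, 4)

Collect terms: 25(x² - 24x) + 9y² = -3375
Complete the square in x and y: 25(x - 12)² + 9y² = -3375 + 3600 + 0 = 225
Dividing both sides by 225: (x - 12)²/9 + y²/25 = 1
Ellipse, center (12, 0), major axis vertical; a² = 25, b² = 9.
c² = a² - b² = 25 - 9 = 16, so c = 4.
Foci lie on the vertical axis through the center: (h, k ± c).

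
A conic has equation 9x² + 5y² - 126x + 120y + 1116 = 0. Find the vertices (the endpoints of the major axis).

Rearranging, 9(x² - 14x) + 5(y² + 24y) = -1116.
Completing the square gives 9(x - 7)² + 5(y + 12)² = -1116 + 441 + 720 = 45.
Divide through by 45 to get (x - 7)²/5 + (y + 12)²/9 = 1.
Ellipse, center (7, -12), major axis vertical; a² = 9, b² = 5.
a = 3. Vertices at (h, k ± a).

(7, -15) and (7, -9)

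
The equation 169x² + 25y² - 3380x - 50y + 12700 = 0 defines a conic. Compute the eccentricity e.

e = 12/13

169(x² - 20x) + 25(y² - 2y) = -12700
169(x - 10)² + 25(y - 1)² = -12700 + 16900 + 25 = 4225
Dividing both sides by 4225: (x - 10)²/25 + (y - 1)²/169 = 1
Ellipse, center (10, 1), major axis vertical; a² = 169, b² = 25.
c² = a² - b² = 144, so c = 12.
e = c/a = 12/13.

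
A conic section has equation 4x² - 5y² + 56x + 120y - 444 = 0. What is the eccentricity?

4(x² + 14x) -5(y² - 24y) = 444
Complete the square in x and y: 4(x + 7)² -5(y - 12)² = 444 + 196 - 720 = -80
Divide by -80: (y - 12)²/16 - (x + 7)²/20 = 1
Hyperbola, center (-7, 12), transverse axis vertical; a² = 16, b² = 20.
c² = a² + b² = 36, so c = 6.
e = c/a = 6/4 = 3/2.

e = 3/2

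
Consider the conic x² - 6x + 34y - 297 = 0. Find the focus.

(3, 1/2)

Only x is squared. Complete the square in x: (x - 3)² = -34(y - 9).
Vertex (3, 9); 4p = -34 so p = -17/2. Opens down.
Focus is p units from the vertex along the axis: (h, k + p).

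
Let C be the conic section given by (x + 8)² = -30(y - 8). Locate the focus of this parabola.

(-8, 1/2)

Vertex (-8, 8); 4p = -30 so p = -15/2. Opens down.
Focus is p units from the vertex along the axis: (h, k + p).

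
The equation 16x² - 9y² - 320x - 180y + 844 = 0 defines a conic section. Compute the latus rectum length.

16(x² - 20x) -9(y² + 20y) = -844
Complete the square: 16(x - 10)² -9(y + 10)² = -844 + 1600 - 900 = -144
Divide by -144: (y + 10)²/16 - (x - 10)²/9 = 1
Hyperbola, center (10, -10), transverse axis vertical; a² = 16, b² = 9.
Latus rectum length = 2b²/a = 2·9/4 = 9/2.

9/2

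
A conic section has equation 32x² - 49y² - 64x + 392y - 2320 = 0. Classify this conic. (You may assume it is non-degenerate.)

hyperbola

No xy term. Coefficients of x² and y² are A = 32, C = -49.
A and C have opposite signs ⇒ hyperbola.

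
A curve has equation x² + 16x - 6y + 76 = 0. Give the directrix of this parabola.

y = 1/2

Only x is squared. Complete the square in x: (x + 8)² = 6(y - 2).
Vertex (-8, 2); 4p = 6 so p = 3/2. Opens up.
Directrix is the horizontal line y = k − p = 2 − (3/2) = 1/2.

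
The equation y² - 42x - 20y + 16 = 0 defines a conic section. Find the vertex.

(-2, 10)

Only y is squared. Complete the square in y: (y - 10)² = 42(x + 2).
Vertex (-2, 10); 4p = 42 so p = 21/2. Opens right.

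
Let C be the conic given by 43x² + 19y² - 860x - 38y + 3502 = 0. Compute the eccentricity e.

e = 2√258/43

Rearranging, 43(x² - 20x) + 19(y² - 2y) = -3502.
Complete the square: 43(x - 10)² + 19(y - 1)² = -3502 + 4300 + 19 = 817
Divide through by 817 to get (x - 10)²/19 + (y - 1)²/43 = 1.
Ellipse, center (10, 1), major axis vertical; a² = 43, b² = 19.
c² = a² - b² = 24, so c = 2√6.
e = c/a = 2√6/√43 = 2√258/43.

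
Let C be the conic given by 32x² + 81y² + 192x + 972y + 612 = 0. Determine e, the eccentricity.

Group: 32(x² + 6x) + 81(y² + 12y) = -612
Complete the square: 32(x + 3)² + 81(y + 6)² = -612 + 288 + 2916 = 2592
Dividing both sides by 2592: (x + 3)²/81 + (y + 6)²/32 = 1
Ellipse, center (-3, -6), major axis horizontal; a² = 81, b² = 32.
c² = a² - b² = 49, so c = 7.
e = c/a = 7/9.

e = 7/9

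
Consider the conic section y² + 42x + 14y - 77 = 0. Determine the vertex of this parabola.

(3, -7)

Only y is squared. Complete the square in y: (y + 7)² = -42(x - 3).
Vertex (3, -7); 4p = -42 so p = -21/2. Opens left.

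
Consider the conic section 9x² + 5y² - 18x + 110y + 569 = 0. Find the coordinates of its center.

Rearranging, 9(x² - 2x) + 5(y² + 22y) = -569.
Completing the square gives 9(x - 1)² + 5(y + 11)² = -569 + 9 + 605 = 45.
Divide by 45: (x - 1)²/5 + (y + 11)²/9 = 1
Ellipse with center (1, -11).

(1, -11)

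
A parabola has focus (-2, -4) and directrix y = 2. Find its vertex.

(-2, -1)

The vertex is the midpoint between the focus and the directrix along the axis of symmetry.
Axis is vertical (directrix is horizontal). Vertex y-coordinate = (-4 + 2)/2 = -1; x-coordinate = -2.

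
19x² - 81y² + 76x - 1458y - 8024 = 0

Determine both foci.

(-12, -9) and (8, -9)

Group: 19(x² + 4x) -81(y² + 18y) = 8024
Complete the square in x and y: 19(x + 2)² -81(y + 9)² = 8024 + 76 - 6561 = 1539
Divide through by 1539 to get (x + 2)²/81 - (y + 9)²/19 = 1.
Hyperbola, center (-2, -9), transverse axis horizontal; a² = 81, b² = 19.
c² = a² + b² = 81 + 19 = 100, so c = 10.
Foci lie on the horizontal axis through the center: (h ± c, k).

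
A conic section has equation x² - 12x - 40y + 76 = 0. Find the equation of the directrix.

y = -9

Only x is squared. Complete the square in x: (x - 6)² = 40(y - 1).
Vertex (6, 1); 4p = 40 so p = 10. Opens up.
Directrix is the horizontal line y = k − p = 1 − (10) = -9.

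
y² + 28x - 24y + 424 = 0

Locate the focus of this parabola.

(-17, 12)

Only y is squared. Complete the square in y: (y - 12)² = -28(x + 10).
Vertex (-10, 12); 4p = -28 so p = -7. Opens left.
Focus is p units from the vertex along the axis: (h + p, k).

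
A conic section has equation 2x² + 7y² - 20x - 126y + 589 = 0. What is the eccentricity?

Collect terms: 2(x² - 10x) + 7(y² - 18y) = -589
Completing the square gives 2(x - 5)² + 7(y - 9)² = -589 + 50 + 567 = 28.
Divide by 28: (x - 5)²/14 + (y - 9)²/4 = 1
Ellipse, center (5, 9), major axis horizontal; a² = 14, b² = 4.
c² = a² - b² = 10, so c = √10.
e = c/a = √10/√14 = √35/7.

e = √35/7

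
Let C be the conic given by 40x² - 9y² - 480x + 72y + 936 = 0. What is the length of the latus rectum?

Group: 40(x² - 12x) -9(y² - 8y) = -936
Complete the square: 40(x - 6)² -9(y - 4)² = -936 + 1440 - 144 = 360
Divide through by 360 to get (x - 6)²/9 - (y - 4)²/40 = 1.
Hyperbola, center (6, 4), transverse axis horizontal; a² = 9, b² = 40.
Latus rectum length = 2b²/a = 2·40/3 = 80/3.

80/3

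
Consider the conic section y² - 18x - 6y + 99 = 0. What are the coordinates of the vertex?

Only y is squared. Complete the square in y: (y - 3)² = 18(x - 5).
Vertex (5, 3); 4p = 18 so p = 9/2. Opens right.

(5, 3)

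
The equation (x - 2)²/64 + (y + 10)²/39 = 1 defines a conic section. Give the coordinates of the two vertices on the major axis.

(-6, -10) and (10, -10)

Center (2, -10). The larger denominator 64 sits under the x-term, so the major axis is horizontal; a² = 64, b² = 39.
a = 8. Vertices at (h ± a, k).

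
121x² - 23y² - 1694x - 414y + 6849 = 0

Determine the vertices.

Rearranging, 121(x² - 14x) -23(y² + 18y) = -6849.
121(x - 7)² -23(y + 9)² = -6849 + 5929 - 1863 = -2783
Divide by -2783: (y + 9)²/121 - (x - 7)²/23 = 1
Hyperbola, center (7, -9), transverse axis vertical; a² = 121, b² = 23.
a = 11. Vertices at (h, k ± a).

(7, -20) and (7, 2)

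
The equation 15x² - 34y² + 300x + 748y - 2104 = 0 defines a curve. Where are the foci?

(-10, 4) and (-10, 18)

Rearranging, 15(x² + 20x) -34(y² - 22y) = 2104.
Complete the square in x and y: 15(x + 10)² -34(y - 11)² = 2104 + 1500 - 4114 = -510
Dividing both sides by -510: (y - 11)²/15 - (x + 10)²/34 = 1
Hyperbola, center (-10, 11), transverse axis vertical; a² = 15, b² = 34.
c² = a² + b² = 15 + 34 = 49, so c = 7.
Foci lie on the vertical axis through the center: (h, k ± c).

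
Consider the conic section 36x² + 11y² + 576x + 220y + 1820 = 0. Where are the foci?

(-8, -20) and (-8, 0)

Collect terms: 36(x² + 16x) + 11(y² + 20y) = -1820
Completing the square gives 36(x + 8)² + 11(y + 10)² = -1820 + 2304 + 1100 = 1584.
Divide by 1584: (x + 8)²/44 + (y + 10)²/144 = 1
Ellipse, center (-8, -10), major axis vertical; a² = 144, b² = 44.
c² = a² - b² = 144 - 44 = 100, so c = 10.
Foci lie on the vertical axis through the center: (h, k ± c).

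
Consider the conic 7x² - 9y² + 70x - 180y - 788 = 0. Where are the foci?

(-9, -10) and (-1, -10)

Collect terms: 7(x² + 10x) -9(y² + 20y) = 788
Completing the square gives 7(x + 5)² -9(y + 10)² = 788 + 175 - 900 = 63.
Divide through by 63 to get (x + 5)²/9 - (y + 10)²/7 = 1.
Hyperbola, center (-5, -10), transverse axis horizontal; a² = 9, b² = 7.
c² = a² + b² = 9 + 7 = 16, so c = 4.
Foci lie on the horizontal axis through the center: (h ± c, k).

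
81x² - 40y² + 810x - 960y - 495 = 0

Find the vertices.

Group the x- and y-terms: 81(x² + 10x) -40(y² + 24y) = 495
Completing the square gives 81(x + 5)² -40(y + 12)² = 495 + 2025 - 5760 = -3240.
Divide through by -3240 to get (y + 12)²/81 - (x + 5)²/40 = 1.
Hyperbola, center (-5, -12), transverse axis vertical; a² = 81, b² = 40.
a = 9. Vertices at (h, k ± a).

(-5, -21) and (-5, -3)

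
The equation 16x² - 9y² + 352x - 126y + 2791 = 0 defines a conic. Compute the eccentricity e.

e = 5/4

Rearranging, 16(x² + 22x) -9(y² + 14y) = -2791.
Completing the square gives 16(x + 11)² -9(y + 7)² = -2791 + 1936 - 441 = -1296.
Divide through by -1296 to get (y + 7)²/144 - (x + 11)²/81 = 1.
Hyperbola, center (-11, -7), transverse axis vertical; a² = 144, b² = 81.
c² = a² + b² = 225, so c = 15.
e = c/a = 15/12 = 5/4.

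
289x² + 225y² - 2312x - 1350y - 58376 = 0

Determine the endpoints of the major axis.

289(x² - 8x) + 225(y² - 6y) = 58376
289(x - 4)² + 225(y - 3)² = 58376 + 4624 + 2025 = 65025
Dividing both sides by 65025: (x - 4)²/225 + (y - 3)²/289 = 1
Ellipse, center (4, 3), major axis vertical; a² = 289, b² = 225.
a = 17. Vertices at (h, k ± a).

(4, -14) and (4, 20)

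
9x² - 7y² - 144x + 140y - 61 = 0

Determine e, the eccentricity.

Rearranging, 9(x² - 16x) -7(y² - 20y) = 61.
Complete the square in x and y: 9(x - 8)² -7(y - 10)² = 61 + 576 - 700 = -63
Divide through by -63 to get (y - 10)²/9 - (x - 8)²/7 = 1.
Hyperbola, center (8, 10), transverse axis vertical; a² = 9, b² = 7.
c² = a² + b² = 16, so c = 4.
e = c/a = 4/3.

e = 4/3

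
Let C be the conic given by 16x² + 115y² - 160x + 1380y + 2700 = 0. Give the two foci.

(5 - 3√11, -6) and (5 + 3√11, -6)

16(x² - 10x) + 115(y² + 12y) = -2700
16(x - 5)² + 115(y + 6)² = -2700 + 400 + 4140 = 1840
Dividing both sides by 1840: (x - 5)²/115 + (y + 6)²/16 = 1
Ellipse, center (5, -6), major axis horizontal; a² = 115, b² = 16.
c² = a² - b² = 115 - 16 = 99, so c = 3√11.
Foci lie on the horizontal axis through the center: (h ± c, k).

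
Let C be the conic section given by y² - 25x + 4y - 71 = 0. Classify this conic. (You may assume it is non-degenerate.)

No xy term. Coefficients of x² and y² are A = 0, C = 1.
Exactly one squared variable ⇒ parabola.

parabola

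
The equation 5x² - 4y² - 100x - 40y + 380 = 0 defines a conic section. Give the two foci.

(7, -5) and (13, -5)

Rearranging, 5(x² - 20x) -4(y² + 10y) = -380.
Complete the square: 5(x - 10)² -4(y + 5)² = -380 + 500 - 100 = 20
Dividing both sides by 20: (x - 10)²/4 - (y + 5)²/5 = 1
Hyperbola, center (10, -5), transverse axis horizontal; a² = 4, b² = 5.
c² = a² + b² = 4 + 5 = 9, so c = 3.
Foci lie on the horizontal axis through the center: (h ± c, k).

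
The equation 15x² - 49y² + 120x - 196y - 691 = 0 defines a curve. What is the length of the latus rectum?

Rearranging, 15(x² + 8x) -49(y² + 4y) = 691.
Completing the square gives 15(x + 4)² -49(y + 2)² = 691 + 240 - 196 = 735.
Divide by 735: (x + 4)²/49 - (y + 2)²/15 = 1
Hyperbola, center (-4, -2), transverse axis horizontal; a² = 49, b² = 15.
Latus rectum length = 2b²/a = 2·15/7 = 30/7.

30/7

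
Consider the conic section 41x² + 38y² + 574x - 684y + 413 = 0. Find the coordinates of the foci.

Rearranging, 41(x² + 14x) + 38(y² - 18y) = -413.
41(x + 7)² + 38(y - 9)² = -413 + 2009 + 3078 = 4674
Dividing both sides by 4674: (x + 7)²/114 + (y - 9)²/123 = 1
Ellipse, center (-7, 9), major axis vertical; a² = 123, b² = 114.
c² = a² - b² = 123 - 114 = 9, so c = 3.
Foci lie on the vertical axis through the center: (h, k ± c).

(-7, 6) and (-7, 12)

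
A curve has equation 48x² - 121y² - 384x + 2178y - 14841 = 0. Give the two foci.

Group: 48(x² - 8x) -121(y² - 18y) = 14841
Complete the square: 48(x - 4)² -121(y - 9)² = 14841 + 768 - 9801 = 5808
Divide through by 5808 to get (x - 4)²/121 - (y - 9)²/48 = 1.
Hyperbola, center (4, 9), transverse axis horizontal; a² = 121, b² = 48.
c² = a² + b² = 121 + 48 = 169, so c = 13.
Foci lie on the horizontal axis through the center: (h ± c, k).

(-9, 9) and (17, 9)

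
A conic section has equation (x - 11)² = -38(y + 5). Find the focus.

(11, -29/2)

Vertex (11, -5); 4p = -38 so p = -19/2. Opens down.
Focus is p units from the vertex along the axis: (h, k + p).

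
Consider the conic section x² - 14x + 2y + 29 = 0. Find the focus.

(7, 19/2)

Only x is squared. Complete the square in x: (x - 7)² = -2(y - 10).
Vertex (7, 10); 4p = -2 so p = -1/2. Opens down.
Focus is p units from the vertex along the axis: (h, k + p).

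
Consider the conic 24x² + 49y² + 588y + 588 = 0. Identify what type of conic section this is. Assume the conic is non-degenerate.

No xy term. Coefficients of x² and y² are A = 24, C = 49.
A and C have the same sign but A ≠ C ⇒ ellipse.

ellipse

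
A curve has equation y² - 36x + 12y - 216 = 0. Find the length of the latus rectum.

Only y is squared. Complete the square in y: (y + 6)² = 36(x + 7).
Vertex (-7, -6); 4p = 36 so p = 9. Opens right.
Latus rectum length = |4p| = 36.

36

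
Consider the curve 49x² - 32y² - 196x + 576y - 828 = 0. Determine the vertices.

Rearranging, 49(x² - 4x) -32(y² - 18y) = 828.
49(x - 2)² -32(y - 9)² = 828 + 196 - 2592 = -1568
Divide through by -1568 to get (y - 9)²/49 - (x - 2)²/32 = 1.
Hyperbola, center (2, 9), transverse axis vertical; a² = 49, b² = 32.
a = 7. Vertices at (h, k ± a).

(2, 2) and (2, 16)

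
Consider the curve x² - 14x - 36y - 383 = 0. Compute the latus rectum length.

Only x is squared. Complete the square in x: (x - 7)² = 36(y + 12).
Vertex (7, -12); 4p = 36 so p = 9. Opens up.
Latus rectum length = |4p| = 36.

36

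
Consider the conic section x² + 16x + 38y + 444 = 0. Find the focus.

Only x is squared. Complete the square in x: (x + 8)² = -38(y + 10).
Vertex (-8, -10); 4p = -38 so p = -19/2. Opens down.
Focus is p units from the vertex along the axis: (h, k + p).

(-8, -39/2)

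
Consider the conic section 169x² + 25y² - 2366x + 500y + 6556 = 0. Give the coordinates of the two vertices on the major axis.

169(x² - 14x) + 25(y² + 20y) = -6556
Complete the square in x and y: 169(x - 7)² + 25(y + 10)² = -6556 + 8281 + 2500 = 4225
Dividing both sides by 4225: (x - 7)²/25 + (y + 10)²/169 = 1
Ellipse, center (7, -10), major axis vertical; a² = 169, b² = 25.
a = 13. Vertices at (h, k ± a).

(7, -23) and (7, 3)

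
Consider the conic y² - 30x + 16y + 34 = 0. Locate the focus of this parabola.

(13/2, -8)

Only y is squared. Complete the square in y: (y + 8)² = 30(x + 1).
Vertex (-1, -8); 4p = 30 so p = 15/2. Opens right.
Focus is p units from the vertex along the axis: (h + p, k).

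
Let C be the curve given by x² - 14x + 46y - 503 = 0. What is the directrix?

y = 47/2

Only x is squared. Complete the square in x: (x - 7)² = -46(y - 12).
Vertex (7, 12); 4p = -46 so p = -23/2. Opens down.
Directrix is the horizontal line y = k − p = 12 − (-23/2) = 47/2.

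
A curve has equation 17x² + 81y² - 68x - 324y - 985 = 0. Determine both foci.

(-6, 2) and (10, 2)

Group: 17(x² - 4x) + 81(y² - 4y) = 985
Complete the square in x and y: 17(x - 2)² + 81(y - 2)² = 985 + 68 + 324 = 1377
Divide through by 1377 to get (x - 2)²/81 + (y - 2)²/17 = 1.
Ellipse, center (2, 2), major axis horizontal; a² = 81, b² = 17.
c² = a² - b² = 81 - 17 = 64, so c = 8.
Foci lie on the horizontal axis through the center: (h ± c, k).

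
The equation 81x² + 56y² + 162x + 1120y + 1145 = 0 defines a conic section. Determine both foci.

(-1, -15) and (-1, -5)

Group: 81(x² + 2x) + 56(y² + 20y) = -1145
Complete the square: 81(x + 1)² + 56(y + 10)² = -1145 + 81 + 5600 = 4536
Divide through by 4536 to get (x + 1)²/56 + (y + 10)²/81 = 1.
Ellipse, center (-1, -10), major axis vertical; a² = 81, b² = 56.
c² = a² - b² = 81 - 56 = 25, so c = 5.
Foci lie on the vertical axis through the center: (h, k ± c).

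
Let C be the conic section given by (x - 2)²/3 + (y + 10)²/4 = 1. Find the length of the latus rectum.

3

Center (2, -10). The larger denominator 4 sits under the y-term, so the major axis is vertical; a² = 4, b² = 3.
Latus rectum length = 2b²/a = 2·3/2 = 3.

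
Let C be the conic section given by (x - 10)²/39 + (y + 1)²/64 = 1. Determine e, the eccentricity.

e = 5/8

Center (10, -1). The larger denominator 64 sits under the y-term, so the major axis is vertical; a² = 64, b² = 39.
c² = a² - b² = 25, so c = 5.
e = c/a = 5/8.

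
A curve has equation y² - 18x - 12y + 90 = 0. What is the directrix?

x = -3/2

Only y is squared. Complete the square in y: (y - 6)² = 18(x - 3).
Vertex (3, 6); 4p = 18 so p = 9/2. Opens right.
Directrix is the vertical line x = h − p = 3 − (9/2) = -3/2.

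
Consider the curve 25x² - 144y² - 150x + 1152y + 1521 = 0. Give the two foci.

(3, -9) and (3, 17)

Group: 25(x² - 6x) -144(y² - 8y) = -1521
25(x - 3)² -144(y - 4)² = -1521 + 225 - 2304 = -3600
Divide by -3600: (y - 4)²/25 - (x - 3)²/144 = 1
Hyperbola, center (3, 4), transverse axis vertical; a² = 25, b² = 144.
c² = a² + b² = 25 + 144 = 169, so c = 13.
Foci lie on the vertical axis through the center: (h, k ± c).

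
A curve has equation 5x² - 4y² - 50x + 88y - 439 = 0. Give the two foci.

Group: 5(x² - 10x) -4(y² - 22y) = 439
Complete the square: 5(x - 5)² -4(y - 11)² = 439 + 125 - 484 = 80
Divide through by 80 to get (x - 5)²/16 - (y - 11)²/20 = 1.
Hyperbola, center (5, 11), transverse axis horizontal; a² = 16, b² = 20.
c² = a² + b² = 16 + 20 = 36, so c = 6.
Foci lie on the horizontal axis through the center: (h ± c, k).

(-1, 11) and (11, 11)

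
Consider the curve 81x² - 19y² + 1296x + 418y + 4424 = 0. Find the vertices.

(-8, 2) and (-8, 20)

81(x² + 16x) -19(y² - 22y) = -4424
Complete the square in x and y: 81(x + 8)² -19(y - 11)² = -4424 + 5184 - 2299 = -1539
Divide by -1539: (y - 11)²/81 - (x + 8)²/19 = 1
Hyperbola, center (-8, 11), transverse axis vertical; a² = 81, b² = 19.
a = 9. Vertices at (h, k ± a).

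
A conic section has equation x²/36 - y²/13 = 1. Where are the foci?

(-7, 0) and (7, 0)

Center (0, 0). The positive term is the x-term, so the transverse axis is horizontal; a² = 36, b² = 13.
c² = a² + b² = 36 + 13 = 49, so c = 7.
Foci lie on the horizontal axis through the center: (h ± c, k).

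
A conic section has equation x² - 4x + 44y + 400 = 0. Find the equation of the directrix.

Only x is squared. Complete the square in x: (x - 2)² = -44(y + 9).
Vertex (2, -9); 4p = -44 so p = -11. Opens down.
Directrix is the horizontal line y = k − p = -9 − (-11) = 2.

y = 2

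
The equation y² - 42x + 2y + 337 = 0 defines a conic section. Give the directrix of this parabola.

Only y is squared. Complete the square in y: (y + 1)² = 42(x - 8).
Vertex (8, -1); 4p = 42 so p = 21/2. Opens right.
Directrix is the vertical line x = h − p = 8 − (21/2) = -5/2.

x = -5/2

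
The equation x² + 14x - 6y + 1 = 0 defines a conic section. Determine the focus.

Only x is squared. Complete the square in x: (x + 7)² = 6(y + 8).
Vertex (-7, -8); 4p = 6 so p = 3/2. Opens up.
Focus is p units from the vertex along the axis: (h, k + p).

(-7, -13/2)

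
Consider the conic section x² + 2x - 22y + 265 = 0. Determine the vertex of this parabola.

Only x is squared. Complete the square in x: (x + 1)² = 22(y - 12).
Vertex (-1, 12); 4p = 22 so p = 11/2. Opens up.

(-1, 12)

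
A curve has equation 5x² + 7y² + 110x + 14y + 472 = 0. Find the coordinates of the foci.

5(x² + 22x) + 7(y² + 2y) = -472
5(x + 11)² + 7(y + 1)² = -472 + 605 + 7 = 140
Divide by 140: (x + 11)²/28 + (y + 1)²/20 = 1
Ellipse, center (-11, -1), major axis horizontal; a² = 28, b² = 20.
c² = a² - b² = 28 - 20 = 8, so c = 2√2.
Foci lie on the horizontal axis through the center: (h ± c, k).

(-11 - 2√2, -1) and (-11 + 2√2, -1)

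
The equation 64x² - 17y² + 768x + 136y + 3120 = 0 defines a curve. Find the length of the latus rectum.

17/4

64(x² + 12x) -17(y² - 8y) = -3120
Complete the square in x and y: 64(x + 6)² -17(y - 4)² = -3120 + 2304 - 272 = -1088
Divide through by -1088 to get (y - 4)²/64 - (x + 6)²/17 = 1.
Hyperbola, center (-6, 4), transverse axis vertical; a² = 64, b² = 17.
Latus rectum length = 2b²/a = 2·17/8 = 17/4.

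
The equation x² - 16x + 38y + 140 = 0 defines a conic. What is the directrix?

Only x is squared. Complete the square in x: (x - 8)² = -38(y + 2).
Vertex (8, -2); 4p = -38 so p = -19/2. Opens down.
Directrix is the horizontal line y = k − p = -2 − (-19/2) = 15/2.

y = 15/2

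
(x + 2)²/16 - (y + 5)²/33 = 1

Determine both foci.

(-9, -5) and (5, -5)

Center (-2, -5). The positive term is the x-term, so the transverse axis is horizontal; a² = 16, b² = 33.
c² = a² + b² = 16 + 33 = 49, so c = 7.
Foci lie on the horizontal axis through the center: (h ± c, k).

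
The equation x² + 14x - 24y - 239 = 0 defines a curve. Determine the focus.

Only x is squared. Complete the square in x: (x + 7)² = 24(y + 12).
Vertex (-7, -12); 4p = 24 so p = 6. Opens up.
Focus is p units from the vertex along the axis: (h, k + p).

(-7, -6)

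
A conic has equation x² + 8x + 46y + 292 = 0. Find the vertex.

(-4, -6)

Only x is squared. Complete the square in x: (x + 4)² = -46(y + 6).
Vertex (-4, -6); 4p = -46 so p = -23/2. Opens down.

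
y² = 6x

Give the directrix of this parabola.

Vertex (0, 0); 4p = 6 so p = 3/2. Opens right.
Directrix is the vertical line x = h − p = 0 − (3/2) = -3/2.

x = -3/2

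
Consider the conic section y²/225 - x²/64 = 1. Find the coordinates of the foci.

(0, -17) and (0, 17)

Center (0, 0). The positive term is the y-term, so the transverse axis is vertical; a² = 225, b² = 64.
c² = a² + b² = 225 + 64 = 289, so c = 17.
Foci lie on the vertical axis through the center: (h, k ± c).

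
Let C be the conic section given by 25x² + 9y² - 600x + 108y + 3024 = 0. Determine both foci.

25(x² - 24x) + 9(y² + 12y) = -3024
25(x - 12)² + 9(y + 6)² = -3024 + 3600 + 324 = 900
Divide through by 900 to get (x - 12)²/36 + (y + 6)²/100 = 1.
Ellipse, center (12, -6), major axis vertical; a² = 100, b² = 36.
c² = a² - b² = 100 - 36 = 64, so c = 8.
Foci lie on the vertical axis through the center: (h, k ± c).

(12, -14) and (12, 2)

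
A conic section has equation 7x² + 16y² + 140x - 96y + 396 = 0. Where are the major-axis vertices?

Rearranging, 7(x² + 20x) + 16(y² - 6y) = -396.
7(x + 10)² + 16(y - 3)² = -396 + 700 + 144 = 448
Dividing both sides by 448: (x + 10)²/64 + (y - 3)²/28 = 1
Ellipse, center (-10, 3), major axis horizontal; a² = 64, b² = 28.
a = 8. Vertices at (h ± a, k).

(-18, 3) and (-2, 3)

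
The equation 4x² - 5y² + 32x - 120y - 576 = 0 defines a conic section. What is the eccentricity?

Rearranging, 4(x² + 8x) -5(y² + 24y) = 576.
Complete the square: 4(x + 4)² -5(y + 12)² = 576 + 64 - 720 = -80
Divide by -80: (y + 12)²/16 - (x + 4)²/20 = 1
Hyperbola, center (-4, -12), transverse axis vertical; a² = 16, b² = 20.
c² = a² + b² = 36, so c = 6.
e = c/a = 6/4 = 3/2.

e = 3/2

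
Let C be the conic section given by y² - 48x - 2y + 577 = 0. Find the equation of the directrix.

Only y is squared. Complete the square in y: (y - 1)² = 48(x - 12).
Vertex (12, 1); 4p = 48 so p = 12. Opens right.
Directrix is the vertical line x = h − p = 12 − (12) = 0.

x = 0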